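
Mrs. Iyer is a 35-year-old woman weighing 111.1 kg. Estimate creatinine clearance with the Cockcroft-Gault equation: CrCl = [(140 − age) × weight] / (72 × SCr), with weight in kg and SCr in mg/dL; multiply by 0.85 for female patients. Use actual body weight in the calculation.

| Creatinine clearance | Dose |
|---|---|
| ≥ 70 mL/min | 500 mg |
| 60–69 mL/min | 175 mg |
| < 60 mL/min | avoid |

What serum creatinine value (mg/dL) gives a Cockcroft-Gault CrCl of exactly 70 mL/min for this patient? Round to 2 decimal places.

1.97 mg/dL

Standard dose requires CrCl ≥ 70 mL/min.
Set (140 − 35) × 111.1 × 0.85 / (72 × SCr) = 70
SCr = (140 − 35) × 111.1 × 0.85 / (72 × 70) = 1.967 mg/dL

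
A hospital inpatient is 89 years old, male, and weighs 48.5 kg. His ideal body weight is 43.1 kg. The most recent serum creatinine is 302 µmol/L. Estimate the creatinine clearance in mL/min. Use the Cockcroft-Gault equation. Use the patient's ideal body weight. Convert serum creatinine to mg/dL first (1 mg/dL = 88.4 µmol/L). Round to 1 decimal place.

8.9 mL/min

SCr = 302 / 88.4 = 3.416 mg/dL
CrCl = (140 − 89) × 43.1 / (72 × 3.416) = 2198.1 / 245.95 ≈ 8.9 mL/min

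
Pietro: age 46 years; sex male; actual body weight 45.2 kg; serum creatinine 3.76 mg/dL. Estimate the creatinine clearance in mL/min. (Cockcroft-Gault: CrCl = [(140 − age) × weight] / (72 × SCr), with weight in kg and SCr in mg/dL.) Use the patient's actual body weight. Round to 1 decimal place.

CrCl = (140 − 46) × 45.2 / (72 × 3.76) = 4248.8 / 270.72 ≈ 15.7 mL/min

15.7 mL/min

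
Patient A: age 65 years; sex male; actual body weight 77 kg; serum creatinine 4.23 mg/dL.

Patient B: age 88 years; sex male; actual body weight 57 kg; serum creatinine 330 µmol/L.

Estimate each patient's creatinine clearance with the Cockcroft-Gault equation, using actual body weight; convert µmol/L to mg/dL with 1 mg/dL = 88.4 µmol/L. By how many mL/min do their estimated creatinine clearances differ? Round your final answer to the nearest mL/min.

Patient A: CrCl = (140 − 65) × 77 / (72 × 4.23) = 5775.0 / 304.56 ≈ 19.0 mL/min
Patient B: SCr = 330 / 88.4 = 3.733 mg/dL
Patient B: CrCl = (140 − 88) × 57 / (72 × 3.733) = 2964.0 / 268.78 ≈ 11.0 mL/min
|19.0 − 11.0| = 8.0 mL/min

8 mL/min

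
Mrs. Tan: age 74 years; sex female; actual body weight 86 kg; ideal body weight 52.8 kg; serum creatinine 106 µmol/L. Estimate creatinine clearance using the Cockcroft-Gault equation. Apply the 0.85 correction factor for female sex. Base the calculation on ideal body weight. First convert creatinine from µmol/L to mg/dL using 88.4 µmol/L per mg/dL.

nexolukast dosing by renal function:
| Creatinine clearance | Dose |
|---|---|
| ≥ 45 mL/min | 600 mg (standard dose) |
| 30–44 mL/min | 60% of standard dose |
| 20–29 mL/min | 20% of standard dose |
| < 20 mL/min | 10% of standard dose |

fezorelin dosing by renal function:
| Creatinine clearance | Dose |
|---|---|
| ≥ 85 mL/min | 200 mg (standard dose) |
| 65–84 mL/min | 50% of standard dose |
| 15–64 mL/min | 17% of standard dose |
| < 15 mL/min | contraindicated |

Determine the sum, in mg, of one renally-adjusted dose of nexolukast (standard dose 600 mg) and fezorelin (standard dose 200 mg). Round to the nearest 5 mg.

SCr = 106 / 88.4 = 1.199 mg/dL
CrCl = (140 − 74) × 52.8 / (72 × 1.199) × 0.85 = 3484.8 / 86.33 × 0.85 ≈ 34.3 mL/min
CrCl ≈ 34 mL/min.
nexolukast: 30–44 mL/min → 60% of 600 mg = 360 mg.
fezorelin: 15–64 mL/min → 17% of 200 mg = 34 mg.
Total = 360 + 34 = 394 mg.

395 mg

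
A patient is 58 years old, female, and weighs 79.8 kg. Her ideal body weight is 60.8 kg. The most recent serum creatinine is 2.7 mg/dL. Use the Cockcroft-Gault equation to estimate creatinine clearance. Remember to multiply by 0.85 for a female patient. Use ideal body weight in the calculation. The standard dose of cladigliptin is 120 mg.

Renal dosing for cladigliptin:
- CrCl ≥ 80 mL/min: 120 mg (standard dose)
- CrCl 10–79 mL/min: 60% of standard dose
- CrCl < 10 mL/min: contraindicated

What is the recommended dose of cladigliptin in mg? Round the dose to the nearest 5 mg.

70 mg

CrCl = (140 − 58) × 60.8 / (72 × 2.7) × 0.85 = 4985.6 / 194.40 × 0.85 ≈ 21.8 mL/min
CrCl ≈ 22 mL/min → bracket 10–79 mL/min.
60% of 120 mg = 72 mg → 70 mg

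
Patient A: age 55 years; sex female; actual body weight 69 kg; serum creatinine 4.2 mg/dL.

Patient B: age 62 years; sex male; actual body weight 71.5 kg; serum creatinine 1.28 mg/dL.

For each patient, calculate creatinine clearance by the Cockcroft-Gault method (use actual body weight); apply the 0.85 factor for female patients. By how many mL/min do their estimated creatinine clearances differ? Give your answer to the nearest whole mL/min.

Patient A: CrCl = (140 − 55) × 69 / (72 × 4.2) × 0.85 = 5865.0 / 302.40 × 0.85 ≈ 16.5 mL/min
Patient B: CrCl = (140 − 62) × 71.5 / (72 × 1.28) = 5577.0 / 92.16 ≈ 60.5 mL/min
|16.5 − 60.5| = 44.0 mL/min

44 mL/min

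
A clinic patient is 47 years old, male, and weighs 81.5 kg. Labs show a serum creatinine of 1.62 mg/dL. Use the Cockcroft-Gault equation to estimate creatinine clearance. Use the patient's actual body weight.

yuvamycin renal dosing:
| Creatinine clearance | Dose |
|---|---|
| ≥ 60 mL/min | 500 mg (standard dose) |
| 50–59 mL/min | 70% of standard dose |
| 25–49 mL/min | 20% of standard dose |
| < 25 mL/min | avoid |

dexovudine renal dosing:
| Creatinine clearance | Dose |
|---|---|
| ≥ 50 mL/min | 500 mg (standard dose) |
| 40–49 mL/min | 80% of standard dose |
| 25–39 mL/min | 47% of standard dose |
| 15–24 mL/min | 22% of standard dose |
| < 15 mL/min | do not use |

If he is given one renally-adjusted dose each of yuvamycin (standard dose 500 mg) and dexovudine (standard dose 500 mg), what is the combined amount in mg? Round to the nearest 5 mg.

CrCl = (140 − 47) × 81.5 / (72 × 1.62) = 7579.5 / 116.64 ≈ 65.0 mL/min
CrCl ≈ 65 mL/min.
yuvamycin: ≥ 60 mL/min → 100% of 500 mg = 500 mg.
dexovudine: ≥ 50 mL/min → 100% of 500 mg = 500 mg.
Total = 500 + 500 = 1000 mg.

1000 mg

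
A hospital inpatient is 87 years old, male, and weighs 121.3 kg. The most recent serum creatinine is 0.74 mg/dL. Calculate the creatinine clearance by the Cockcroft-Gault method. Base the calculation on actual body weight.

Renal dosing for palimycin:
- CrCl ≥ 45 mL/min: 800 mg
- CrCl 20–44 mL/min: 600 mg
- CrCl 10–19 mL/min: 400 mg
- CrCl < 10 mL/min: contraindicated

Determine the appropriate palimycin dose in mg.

800 mg

CrCl = (140 − 87) × 121.3 / (72 × 0.74) = 6428.9 / 53.28 ≈ 120.7 mL/min
CrCl ≈ 121 mL/min → bracket ≥ 45 mL/min.
Dose for this bracket: 800 mg.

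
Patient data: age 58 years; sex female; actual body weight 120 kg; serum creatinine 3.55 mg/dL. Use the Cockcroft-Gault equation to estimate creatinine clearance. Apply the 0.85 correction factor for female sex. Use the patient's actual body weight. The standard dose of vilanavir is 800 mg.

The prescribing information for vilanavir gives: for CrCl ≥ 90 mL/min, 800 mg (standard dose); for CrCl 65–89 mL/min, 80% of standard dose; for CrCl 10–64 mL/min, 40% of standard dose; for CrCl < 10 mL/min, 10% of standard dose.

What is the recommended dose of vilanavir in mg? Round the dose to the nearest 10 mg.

320 mg

CrCl = (140 − 58) × 120 / (72 × 3.55) × 0.85 = 9840.0 / 255.60 × 0.85 ≈ 32.7 mL/min
CrCl ≈ 33 mL/min → bracket 10–64 mL/min.
40% of 800 mg = 320 mg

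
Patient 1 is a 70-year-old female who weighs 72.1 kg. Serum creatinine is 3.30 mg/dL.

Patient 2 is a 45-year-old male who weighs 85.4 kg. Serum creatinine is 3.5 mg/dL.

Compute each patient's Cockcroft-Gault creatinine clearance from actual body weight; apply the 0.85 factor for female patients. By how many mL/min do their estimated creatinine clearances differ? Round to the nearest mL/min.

14 mL/min

Patient 1: CrCl = (140 − 70) × 72.1 / (72 × 3.3) × 0.85 = 5047.0 / 237.60 × 0.85 ≈ 18.1 mL/min
Patient 2: CrCl = (140 − 45) × 85.4 / (72 × 3.5) = 8113.0 / 252.00 ≈ 32.2 mL/min
|18.1 − 32.2| = 14.1 mL/min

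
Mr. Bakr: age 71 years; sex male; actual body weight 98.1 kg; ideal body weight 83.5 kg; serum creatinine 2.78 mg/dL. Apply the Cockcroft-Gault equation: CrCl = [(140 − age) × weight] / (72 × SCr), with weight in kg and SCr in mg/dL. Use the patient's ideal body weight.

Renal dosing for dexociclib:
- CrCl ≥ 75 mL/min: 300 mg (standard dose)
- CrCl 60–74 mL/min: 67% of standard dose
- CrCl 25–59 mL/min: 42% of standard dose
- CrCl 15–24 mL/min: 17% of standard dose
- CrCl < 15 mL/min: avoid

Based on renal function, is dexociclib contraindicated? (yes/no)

no

CrCl = (140 − 71) × 83.5 / (72 × 2.78) = 5761.5 / 200.16 ≈ 28.8 mL/min
CrCl ≈ 29 mL/min, which is ≥ 15 mL/min.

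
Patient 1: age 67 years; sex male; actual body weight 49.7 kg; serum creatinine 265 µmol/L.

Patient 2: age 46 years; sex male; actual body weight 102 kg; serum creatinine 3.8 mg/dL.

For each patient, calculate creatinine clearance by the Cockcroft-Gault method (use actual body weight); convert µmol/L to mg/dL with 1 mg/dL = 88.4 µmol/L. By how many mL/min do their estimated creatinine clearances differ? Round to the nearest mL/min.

18 mL/min

Patient 1: SCr = 265 / 88.4 = 2.998 mg/dL
Patient 1: CrCl = (140 − 67) × 49.7 / (72 × 2.998) = 3628.1 / 215.86 ≈ 16.8 mL/min
Patient 2: CrCl = (140 − 46) × 102 / (72 × 3.8) = 9588.0 / 273.60 ≈ 35.0 mL/min
|16.8 − 35.0| = 18.2 mL/min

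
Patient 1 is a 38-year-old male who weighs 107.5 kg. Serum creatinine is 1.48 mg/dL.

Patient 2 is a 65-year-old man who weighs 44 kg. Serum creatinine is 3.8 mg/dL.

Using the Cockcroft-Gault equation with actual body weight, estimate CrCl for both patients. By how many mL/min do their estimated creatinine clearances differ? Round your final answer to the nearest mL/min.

Patient 1: CrCl = (140 − 38) × 107.5 / (72 × 1.48) = 10965.0 / 106.56 ≈ 102.9 mL/min
Patient 2: CrCl = (140 − 65) × 44 / (72 × 3.8) = 3300.0 / 273.60 ≈ 12.1 mL/min
|102.9 − 12.1| = 90.8 mL/min

91 mL/min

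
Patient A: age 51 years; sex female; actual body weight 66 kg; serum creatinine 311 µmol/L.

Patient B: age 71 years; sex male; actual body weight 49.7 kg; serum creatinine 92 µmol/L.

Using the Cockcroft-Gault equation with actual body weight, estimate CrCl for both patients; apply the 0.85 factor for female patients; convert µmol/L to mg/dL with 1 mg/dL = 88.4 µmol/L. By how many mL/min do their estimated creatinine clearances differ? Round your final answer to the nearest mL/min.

26 mL/min

Patient A: SCr = 311 / 88.4 = 3.518 mg/dL
Patient A: CrCl = (140 − 51) × 66 / (72 × 3.518) × 0.85 = 5874.0 / 253.30 × 0.85 ≈ 19.7 mL/min
Patient B: SCr = 92 / 88.4 = 1.041 mg/dL
Patient B: CrCl = (140 − 71) × 49.7 / (72 × 1.041) = 3429.3 / 74.95 ≈ 45.8 mL/min
|19.7 − 45.8| = 26.1 mL/min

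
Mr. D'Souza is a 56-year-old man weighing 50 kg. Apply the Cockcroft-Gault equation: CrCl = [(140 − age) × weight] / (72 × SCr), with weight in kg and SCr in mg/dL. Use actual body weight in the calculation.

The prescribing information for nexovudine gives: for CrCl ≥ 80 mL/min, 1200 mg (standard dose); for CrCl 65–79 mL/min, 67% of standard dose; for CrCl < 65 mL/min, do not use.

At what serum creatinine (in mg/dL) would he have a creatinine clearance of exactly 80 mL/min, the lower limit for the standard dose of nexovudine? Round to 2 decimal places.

0.73 mg/dL

Standard dose requires CrCl ≥ 80 mL/min.
Set (140 − 56) × 50 / (72 × SCr) = 80
SCr = (140 − 56) × 50 / (72 × 80) = 0.729 mg/dL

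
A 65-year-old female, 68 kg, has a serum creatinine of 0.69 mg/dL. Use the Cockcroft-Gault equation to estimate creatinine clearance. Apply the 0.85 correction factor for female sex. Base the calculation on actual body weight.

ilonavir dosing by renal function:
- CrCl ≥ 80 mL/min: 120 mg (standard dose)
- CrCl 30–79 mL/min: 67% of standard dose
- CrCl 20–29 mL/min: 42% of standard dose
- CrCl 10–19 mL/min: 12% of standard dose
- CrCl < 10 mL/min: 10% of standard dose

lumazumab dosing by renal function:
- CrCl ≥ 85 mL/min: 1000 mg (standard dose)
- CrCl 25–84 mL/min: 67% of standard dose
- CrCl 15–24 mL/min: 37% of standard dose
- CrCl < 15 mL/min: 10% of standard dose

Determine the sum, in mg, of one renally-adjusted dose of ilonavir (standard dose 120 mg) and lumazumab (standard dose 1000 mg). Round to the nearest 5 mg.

CrCl = (140 − 65) × 68 / (72 × 0.69) × 0.85 = 5100.0 / 49.68 × 0.85 ≈ 87.3 mL/min
CrCl ≈ 87 mL/min.
ilonavir: ≥ 80 mL/min → 100% of 120 mg = 120 mg.
lumazumab: ≥ 85 mL/min → 100% of 1000 mg = 1000 mg.
Total = 120 + 1000 = 1120 mg.

1120 mg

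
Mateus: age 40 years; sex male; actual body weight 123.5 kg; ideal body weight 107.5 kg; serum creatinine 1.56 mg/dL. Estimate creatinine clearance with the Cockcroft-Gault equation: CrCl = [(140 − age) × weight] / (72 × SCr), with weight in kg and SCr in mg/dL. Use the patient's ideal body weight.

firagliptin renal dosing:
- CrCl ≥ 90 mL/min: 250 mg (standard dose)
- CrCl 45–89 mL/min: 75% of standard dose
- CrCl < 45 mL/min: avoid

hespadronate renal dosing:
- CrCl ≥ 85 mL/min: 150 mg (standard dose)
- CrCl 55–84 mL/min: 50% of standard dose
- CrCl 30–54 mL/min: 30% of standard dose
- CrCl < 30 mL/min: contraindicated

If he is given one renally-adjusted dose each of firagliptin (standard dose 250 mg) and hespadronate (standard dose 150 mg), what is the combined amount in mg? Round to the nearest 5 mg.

CrCl = (140 − 40) × 107.5 / (72 × 1.56) = 10750.0 / 112.32 ≈ 95.7 mL/min
CrCl ≈ 96 mL/min.
firagliptin: ≥ 90 mL/min → 100% of 250 mg = 250 mg.
hespadronate: ≥ 85 mL/min → 100% of 150 mg = 150 mg.
Total = 250 + 150 = 400 mg.

400 mg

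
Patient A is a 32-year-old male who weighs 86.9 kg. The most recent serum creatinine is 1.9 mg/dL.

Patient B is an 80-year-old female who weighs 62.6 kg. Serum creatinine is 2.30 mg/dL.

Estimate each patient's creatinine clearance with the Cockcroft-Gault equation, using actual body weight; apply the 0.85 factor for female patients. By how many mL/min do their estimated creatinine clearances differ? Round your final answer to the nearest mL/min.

49 mL/min

Patient A: CrCl = (140 − 32) × 86.9 / (72 × 1.9) = 9385.2 / 136.80 ≈ 68.6 mL/min
Patient B: CrCl = (140 − 80) × 62.6 / (72 × 2.3) × 0.85 = 3756.0 / 165.60 × 0.85 ≈ 19.3 mL/min
|68.6 − 19.3| = 49.3 mL/min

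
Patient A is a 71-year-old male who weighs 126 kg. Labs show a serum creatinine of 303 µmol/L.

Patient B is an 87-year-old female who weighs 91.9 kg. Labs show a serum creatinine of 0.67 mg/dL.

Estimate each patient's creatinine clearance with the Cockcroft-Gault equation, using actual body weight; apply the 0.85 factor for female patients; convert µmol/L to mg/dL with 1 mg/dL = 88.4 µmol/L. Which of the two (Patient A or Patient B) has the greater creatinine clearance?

Patient B

Patient A: SCr = 303 / 88.4 = 3.428 mg/dL
Patient A: CrCl = (140 − 71) × 126 / (72 × 3.428) = 8694.0 / 246.82 ≈ 35.2 mL/min
Patient B: CrCl = (140 − 87) × 91.9 / (72 × 0.67) × 0.85 = 4870.7 / 48.24 × 0.85 ≈ 85.8 mL/min
35.2 vs 85.8 mL/min → Patient B is higher.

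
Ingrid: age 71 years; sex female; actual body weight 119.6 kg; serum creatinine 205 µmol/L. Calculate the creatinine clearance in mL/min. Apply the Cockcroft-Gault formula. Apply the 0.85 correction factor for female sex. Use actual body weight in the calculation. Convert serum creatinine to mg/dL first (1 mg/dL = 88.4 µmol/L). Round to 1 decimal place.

42.0 mL/min

SCr = 205 / 88.4 = 2.319 mg/dL
CrCl = (140 − 71) × 119.6 / (72 × 2.319) × 0.85 = 8252.4 / 166.97 × 0.85 ≈ 42.0 mL/min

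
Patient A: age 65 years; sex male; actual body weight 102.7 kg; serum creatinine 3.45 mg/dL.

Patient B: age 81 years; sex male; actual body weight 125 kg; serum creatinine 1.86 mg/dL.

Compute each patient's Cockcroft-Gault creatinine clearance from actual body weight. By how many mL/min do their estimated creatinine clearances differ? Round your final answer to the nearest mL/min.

Patient A: CrCl = (140 − 65) × 102.7 / (72 × 3.45) = 7702.5 / 248.40 ≈ 31.0 mL/min
Patient B: CrCl = (140 − 81) × 125 / (72 × 1.86) = 7375.0 / 133.92 ≈ 55.1 mL/min
|31.0 − 55.1| = 24.1 mL/min

24 mL/min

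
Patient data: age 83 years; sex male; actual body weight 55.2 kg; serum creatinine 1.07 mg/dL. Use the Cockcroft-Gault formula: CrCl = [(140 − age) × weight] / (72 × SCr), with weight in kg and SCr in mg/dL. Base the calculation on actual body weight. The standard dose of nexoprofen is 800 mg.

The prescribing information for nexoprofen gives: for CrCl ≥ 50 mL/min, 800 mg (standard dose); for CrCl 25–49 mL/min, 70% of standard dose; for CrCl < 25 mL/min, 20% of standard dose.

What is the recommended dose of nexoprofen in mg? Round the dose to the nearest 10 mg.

560 mg

CrCl = (140 − 83) × 55.2 / (72 × 1.07) = 3146.4 / 77.04 ≈ 40.8 mL/min
CrCl ≈ 41 mL/min → bracket 25–49 mL/min.
70% of 800 mg = 560 mg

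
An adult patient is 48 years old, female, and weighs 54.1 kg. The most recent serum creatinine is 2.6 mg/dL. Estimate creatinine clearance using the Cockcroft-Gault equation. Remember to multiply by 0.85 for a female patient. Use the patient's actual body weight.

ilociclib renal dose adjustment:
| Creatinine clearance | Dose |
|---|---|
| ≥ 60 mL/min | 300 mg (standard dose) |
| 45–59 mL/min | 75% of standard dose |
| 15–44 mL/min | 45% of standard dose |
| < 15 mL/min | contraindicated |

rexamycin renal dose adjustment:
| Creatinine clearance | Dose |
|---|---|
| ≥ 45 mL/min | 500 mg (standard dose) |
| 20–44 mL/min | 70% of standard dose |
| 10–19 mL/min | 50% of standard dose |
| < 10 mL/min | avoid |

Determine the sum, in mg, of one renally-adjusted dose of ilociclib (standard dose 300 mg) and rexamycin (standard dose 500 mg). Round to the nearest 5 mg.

CrCl = (140 − 48) × 54.1 / (72 × 2.6) × 0.85 = 4977.2 / 187.20 × 0.85 ≈ 22.6 mL/min
CrCl ≈ 23 mL/min.
ilociclib: 15–44 mL/min → 45% of 300 mg = 135 mg.
rexamycin: 20–44 mL/min → 70% of 500 mg = 350 mg.
Total = 135 + 350 = 485 mg.

485 mg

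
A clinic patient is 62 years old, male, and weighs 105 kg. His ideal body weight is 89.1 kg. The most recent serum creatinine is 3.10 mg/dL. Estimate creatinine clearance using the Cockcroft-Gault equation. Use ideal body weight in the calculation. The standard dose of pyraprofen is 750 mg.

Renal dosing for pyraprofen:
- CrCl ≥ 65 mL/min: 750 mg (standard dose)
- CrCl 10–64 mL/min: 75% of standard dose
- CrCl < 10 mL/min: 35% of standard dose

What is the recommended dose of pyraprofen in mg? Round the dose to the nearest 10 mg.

CrCl = (140 − 62) × 89.1 / (72 × 3.1) = 6949.8 / 223.20 ≈ 31.1 mL/min
CrCl ≈ 31 mL/min → bracket 10–64 mL/min.
75% of 750 mg = 562.5 mg → 560 mg

560 mg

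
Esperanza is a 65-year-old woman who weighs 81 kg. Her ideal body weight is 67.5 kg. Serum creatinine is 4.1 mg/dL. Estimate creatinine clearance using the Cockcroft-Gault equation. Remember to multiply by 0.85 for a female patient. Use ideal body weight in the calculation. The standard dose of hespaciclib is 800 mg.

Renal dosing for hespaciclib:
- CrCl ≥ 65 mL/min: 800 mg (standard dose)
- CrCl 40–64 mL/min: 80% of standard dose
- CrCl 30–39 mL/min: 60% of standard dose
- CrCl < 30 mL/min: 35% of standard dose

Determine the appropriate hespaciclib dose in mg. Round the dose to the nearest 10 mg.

280 mg

CrCl = (140 − 65) × 67.5 / (72 × 4.1) × 0.85 = 5062.5 / 295.20 × 0.85 ≈ 14.6 mL/min
CrCl ≈ 15 mL/min → bracket < 30 mL/min.
35% of 800 mg = 280 mg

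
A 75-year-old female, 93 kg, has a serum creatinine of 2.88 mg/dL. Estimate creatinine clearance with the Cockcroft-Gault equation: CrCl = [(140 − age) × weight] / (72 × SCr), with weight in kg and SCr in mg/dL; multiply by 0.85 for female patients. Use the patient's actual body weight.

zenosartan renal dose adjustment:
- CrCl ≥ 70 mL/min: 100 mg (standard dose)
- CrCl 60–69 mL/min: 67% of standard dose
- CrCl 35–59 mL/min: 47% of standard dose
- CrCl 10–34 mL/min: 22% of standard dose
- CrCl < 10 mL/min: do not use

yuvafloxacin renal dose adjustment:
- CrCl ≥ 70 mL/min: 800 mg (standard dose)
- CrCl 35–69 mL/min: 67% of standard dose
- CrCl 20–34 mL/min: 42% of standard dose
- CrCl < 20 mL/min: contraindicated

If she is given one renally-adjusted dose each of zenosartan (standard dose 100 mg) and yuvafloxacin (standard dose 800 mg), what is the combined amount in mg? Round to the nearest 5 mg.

360 mg

CrCl = (140 − 75) × 93 / (72 × 2.88) × 0.85 = 6045.0 / 207.36 × 0.85 ≈ 24.8 mL/min
CrCl ≈ 25 mL/min.
zenosartan: 10–34 mL/min → 22% of 100 mg = 22 mg.
yuvafloxacin: 20–34 mL/min → 42% of 800 mg = 336 mg.
Total = 22 + 336 = 358 mg.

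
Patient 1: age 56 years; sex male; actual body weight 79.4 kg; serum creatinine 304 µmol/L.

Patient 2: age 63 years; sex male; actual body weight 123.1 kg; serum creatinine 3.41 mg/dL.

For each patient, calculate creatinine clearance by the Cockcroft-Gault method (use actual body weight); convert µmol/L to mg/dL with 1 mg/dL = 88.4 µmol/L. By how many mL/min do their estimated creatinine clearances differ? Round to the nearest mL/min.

12 mL/min

Patient 1: SCr = 304 / 88.4 = 3.439 mg/dL
Patient 1: CrCl = (140 − 56) × 79.4 / (72 × 3.439) = 6669.6 / 247.61 ≈ 26.9 mL/min
Patient 2: CrCl = (140 − 63) × 123.1 / (72 × 3.41) = 9478.7 / 245.52 ≈ 38.6 mL/min
|26.9 − 38.6| = 11.7 mL/min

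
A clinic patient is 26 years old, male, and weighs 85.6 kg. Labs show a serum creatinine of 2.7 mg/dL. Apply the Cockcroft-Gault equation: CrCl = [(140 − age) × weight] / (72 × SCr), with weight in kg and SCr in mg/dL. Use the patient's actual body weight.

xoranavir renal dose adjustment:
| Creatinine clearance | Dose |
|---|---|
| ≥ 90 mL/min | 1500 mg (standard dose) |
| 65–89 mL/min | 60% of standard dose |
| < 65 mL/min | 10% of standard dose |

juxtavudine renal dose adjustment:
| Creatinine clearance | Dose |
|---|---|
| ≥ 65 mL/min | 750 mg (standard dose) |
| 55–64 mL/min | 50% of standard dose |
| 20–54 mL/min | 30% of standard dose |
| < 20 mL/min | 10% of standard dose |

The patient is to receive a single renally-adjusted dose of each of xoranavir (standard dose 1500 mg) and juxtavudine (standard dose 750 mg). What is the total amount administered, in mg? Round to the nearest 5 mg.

CrCl = (140 − 26) × 85.6 / (72 × 2.7) = 9758.4 / 194.40 ≈ 50.2 mL/min
CrCl ≈ 50 mL/min.
xoranavir: < 65 mL/min → 10% of 1500 mg = 150 mg.
juxtavudine: 20–54 mL/min → 30% of 750 mg = 225 mg.
Total = 150 + 225 = 375 mg.

375 mg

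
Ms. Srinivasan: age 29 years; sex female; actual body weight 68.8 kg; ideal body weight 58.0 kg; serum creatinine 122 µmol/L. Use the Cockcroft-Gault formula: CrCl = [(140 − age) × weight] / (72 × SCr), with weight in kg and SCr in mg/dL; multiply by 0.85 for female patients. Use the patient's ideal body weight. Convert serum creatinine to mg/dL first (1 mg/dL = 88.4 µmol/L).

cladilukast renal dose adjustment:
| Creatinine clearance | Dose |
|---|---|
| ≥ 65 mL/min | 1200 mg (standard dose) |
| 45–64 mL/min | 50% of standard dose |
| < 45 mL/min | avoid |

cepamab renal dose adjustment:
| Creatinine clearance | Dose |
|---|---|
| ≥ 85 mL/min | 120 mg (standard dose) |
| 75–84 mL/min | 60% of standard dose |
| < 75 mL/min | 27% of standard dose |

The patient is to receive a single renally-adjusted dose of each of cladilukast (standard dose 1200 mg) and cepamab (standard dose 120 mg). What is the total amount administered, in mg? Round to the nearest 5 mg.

630 mg

SCr = 122 / 88.4 = 1.38 mg/dL
CrCl = (140 − 29) × 58 / (72 × 1.38) × 0.85 = 6438.0 / 99.36 × 0.85 ≈ 55.1 mL/min
CrCl ≈ 55 mL/min.
cladilukast: 45–64 mL/min → 50% of 1200 mg = 600 mg.
cepamab: < 75 mL/min → 27% of 120 mg = 32.4 mg.
Total = 600 + 32.4 = 632.4 mg.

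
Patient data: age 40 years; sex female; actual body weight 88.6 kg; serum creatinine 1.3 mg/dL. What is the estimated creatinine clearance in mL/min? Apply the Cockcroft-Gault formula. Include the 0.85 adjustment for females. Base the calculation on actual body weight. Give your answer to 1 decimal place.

80.5 mL/min

CrCl = (140 − 40) × 88.6 / (72 × 1.3) × 0.85 = 8860.0 / 93.60 × 0.85 ≈ 80.5 mL/min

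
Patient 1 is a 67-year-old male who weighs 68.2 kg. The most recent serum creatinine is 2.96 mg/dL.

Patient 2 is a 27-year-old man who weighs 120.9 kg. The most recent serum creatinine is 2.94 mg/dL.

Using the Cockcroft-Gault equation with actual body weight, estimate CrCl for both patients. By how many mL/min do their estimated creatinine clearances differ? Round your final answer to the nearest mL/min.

Patient 1: CrCl = (140 − 67) × 68.2 / (72 × 2.96) = 4978.6 / 213.12 ≈ 23.4 mL/min
Patient 2: CrCl = (140 − 27) × 120.9 / (72 × 2.94) = 13661.7 / 211.68 ≈ 64.5 mL/min
|23.4 − 64.5| = 41.1 mL/min

41 mL/min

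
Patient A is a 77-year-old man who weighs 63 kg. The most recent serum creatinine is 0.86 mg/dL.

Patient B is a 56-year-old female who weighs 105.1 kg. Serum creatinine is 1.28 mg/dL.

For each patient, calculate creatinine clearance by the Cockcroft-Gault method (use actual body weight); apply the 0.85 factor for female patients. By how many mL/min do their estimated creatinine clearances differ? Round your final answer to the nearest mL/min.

17 mL/min

Patient A: CrCl = (140 − 77) × 63 / (72 × 0.86) = 3969.0 / 61.92 ≈ 64.1 mL/min
Patient B: CrCl = (140 − 56) × 105.1 / (72 × 1.28) × 0.85 = 8828.4 / 92.16 × 0.85 ≈ 81.4 mL/min
|64.1 − 81.4| = 17.3 mL/min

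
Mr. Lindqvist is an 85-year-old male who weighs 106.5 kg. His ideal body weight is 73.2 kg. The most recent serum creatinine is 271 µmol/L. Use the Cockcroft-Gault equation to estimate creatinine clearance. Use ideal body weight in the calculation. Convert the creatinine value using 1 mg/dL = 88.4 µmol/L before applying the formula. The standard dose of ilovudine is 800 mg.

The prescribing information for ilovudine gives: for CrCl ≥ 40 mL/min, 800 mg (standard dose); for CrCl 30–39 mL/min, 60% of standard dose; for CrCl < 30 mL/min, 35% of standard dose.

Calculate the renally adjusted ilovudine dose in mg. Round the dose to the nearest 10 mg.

SCr = 271 / 88.4 = 3.066 mg/dL
CrCl = (140 − 85) × 73.2 / (72 × 3.066) = 4026.0 / 220.75 ≈ 18.2 mL/min
CrCl ≈ 18 mL/min → bracket < 30 mL/min.
35% of 800 mg = 280 mg

280 mg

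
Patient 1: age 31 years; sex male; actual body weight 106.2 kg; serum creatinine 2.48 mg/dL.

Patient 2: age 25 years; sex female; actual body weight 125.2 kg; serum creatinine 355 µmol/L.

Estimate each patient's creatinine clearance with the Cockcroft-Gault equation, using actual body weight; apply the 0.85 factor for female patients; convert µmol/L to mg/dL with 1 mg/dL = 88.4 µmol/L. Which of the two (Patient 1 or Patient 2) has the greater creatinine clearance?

Patient 1: CrCl = (140 − 31) × 106.2 / (72 × 2.48) = 11575.8 / 178.56 ≈ 64.8 mL/min
Patient 2: SCr = 355 / 88.4 = 4.016 mg/dL
Patient 2: CrCl = (140 − 25) × 125.2 / (72 × 4.016) × 0.85 = 14398.0 / 289.15 × 0.85 ≈ 42.3 mL/min
64.8 vs 42.3 mL/min → Patient 1 is higher.

Patient 1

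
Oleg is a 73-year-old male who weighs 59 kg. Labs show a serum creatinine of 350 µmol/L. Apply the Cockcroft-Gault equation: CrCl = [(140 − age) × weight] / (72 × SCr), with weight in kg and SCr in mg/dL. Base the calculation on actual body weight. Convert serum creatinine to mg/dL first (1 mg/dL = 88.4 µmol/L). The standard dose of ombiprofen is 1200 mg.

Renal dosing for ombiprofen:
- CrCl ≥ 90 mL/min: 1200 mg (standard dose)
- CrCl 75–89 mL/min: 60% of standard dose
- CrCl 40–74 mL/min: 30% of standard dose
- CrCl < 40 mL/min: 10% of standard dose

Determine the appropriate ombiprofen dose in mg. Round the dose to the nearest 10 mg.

120 mg

SCr = 350 / 88.4 = 3.959 mg/dL
CrCl = (140 − 73) × 59 / (72 × 3.959) = 3953.0 / 285.05 ≈ 13.9 mL/min
CrCl ≈ 14 mL/min → bracket < 40 mL/min.
10% of 1200 mg = 120 mg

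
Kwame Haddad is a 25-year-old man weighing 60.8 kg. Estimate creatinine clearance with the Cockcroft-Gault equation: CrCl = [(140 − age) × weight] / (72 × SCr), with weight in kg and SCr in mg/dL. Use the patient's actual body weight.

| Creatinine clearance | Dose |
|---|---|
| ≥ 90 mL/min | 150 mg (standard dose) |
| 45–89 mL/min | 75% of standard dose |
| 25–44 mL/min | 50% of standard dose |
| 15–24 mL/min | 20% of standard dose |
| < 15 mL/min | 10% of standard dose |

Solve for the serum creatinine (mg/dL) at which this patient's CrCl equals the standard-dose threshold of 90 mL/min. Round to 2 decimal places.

Standard dose requires CrCl ≥ 90 mL/min.
Set (140 − 25) × 60.8 / (72 × SCr) = 90
SCr = (140 − 25) × 60.8 / (72 × 90) = 1.079 mg/dL

1.08 mg/dL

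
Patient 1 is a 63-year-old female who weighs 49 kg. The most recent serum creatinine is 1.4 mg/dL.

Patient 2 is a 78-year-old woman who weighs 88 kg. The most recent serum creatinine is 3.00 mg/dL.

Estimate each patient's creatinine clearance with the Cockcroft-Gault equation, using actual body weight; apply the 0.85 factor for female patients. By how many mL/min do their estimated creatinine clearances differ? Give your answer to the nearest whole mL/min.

Patient 1: CrCl = (140 − 63) × 49 / (72 × 1.4) × 0.85 = 3773.0 / 100.80 × 0.85 ≈ 31.8 mL/min
Patient 2: CrCl = (140 − 78) × 88 / (72 × 3) × 0.85 = 5456.0 / 216.00 × 0.85 ≈ 21.5 mL/min
|31.8 − 21.5| = 10.3 mL/min

10 mL/min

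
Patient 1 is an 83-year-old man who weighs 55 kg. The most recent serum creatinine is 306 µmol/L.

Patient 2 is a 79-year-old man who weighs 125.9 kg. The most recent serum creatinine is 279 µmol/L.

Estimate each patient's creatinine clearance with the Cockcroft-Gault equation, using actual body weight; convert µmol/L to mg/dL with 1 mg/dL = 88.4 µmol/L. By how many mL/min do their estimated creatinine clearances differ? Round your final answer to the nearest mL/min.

21 mL/min

Patient 1: SCr = 306 / 88.4 = 3.462 mg/dL
Patient 1: CrCl = (140 − 83) × 55 / (72 × 3.462) = 3135.0 / 249.26 ≈ 12.6 mL/min
Patient 2: SCr = 279 / 88.4 = 3.156 mg/dL
Patient 2: CrCl = (140 − 79) × 125.9 / (72 × 3.156) = 7679.9 / 227.23 ≈ 33.8 mL/min
|12.6 − 33.8| = 21.2 mL/min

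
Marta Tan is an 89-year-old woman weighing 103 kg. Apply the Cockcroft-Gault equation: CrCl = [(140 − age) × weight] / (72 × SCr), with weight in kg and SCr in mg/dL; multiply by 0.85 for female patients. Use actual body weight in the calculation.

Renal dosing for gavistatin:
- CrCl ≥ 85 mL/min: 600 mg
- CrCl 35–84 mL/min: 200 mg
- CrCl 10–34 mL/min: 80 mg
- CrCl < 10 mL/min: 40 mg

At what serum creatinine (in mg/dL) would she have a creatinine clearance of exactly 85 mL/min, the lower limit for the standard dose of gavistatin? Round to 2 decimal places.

0.73 mg/dL

Standard dose requires CrCl ≥ 85 mL/min.
Set (140 − 89) × 103 × 0.85 / (72 × SCr) = 85
SCr = (140 − 89) × 103 × 0.85 / (72 × 85) = 0.730 mg/dL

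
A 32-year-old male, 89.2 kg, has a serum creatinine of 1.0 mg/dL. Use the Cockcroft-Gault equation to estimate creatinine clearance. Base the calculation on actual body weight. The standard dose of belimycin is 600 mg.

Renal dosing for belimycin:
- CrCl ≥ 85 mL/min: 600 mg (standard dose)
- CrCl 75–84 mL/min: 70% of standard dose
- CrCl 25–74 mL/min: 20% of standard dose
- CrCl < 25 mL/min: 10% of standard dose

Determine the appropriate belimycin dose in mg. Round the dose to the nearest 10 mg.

600 mg

CrCl = (140 − 32) × 89.2 / (72 × 1) = 9633.6 / 72.00 ≈ 133.8 mL/min
CrCl ≈ 134 mL/min → bracket ≥ 85 mL/min.
100% of 600 mg = 600 mg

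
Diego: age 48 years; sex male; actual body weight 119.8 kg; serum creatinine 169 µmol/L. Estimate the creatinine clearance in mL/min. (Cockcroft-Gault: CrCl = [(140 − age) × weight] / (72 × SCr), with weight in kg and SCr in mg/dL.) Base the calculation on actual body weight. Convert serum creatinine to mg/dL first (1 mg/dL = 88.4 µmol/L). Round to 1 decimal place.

SCr = 169 / 88.4 = 1.912 mg/dL
CrCl = (140 − 48) × 119.8 / (72 × 1.912) = 11021.6 / 137.66 ≈ 80.1 mL/min

80.1 mL/min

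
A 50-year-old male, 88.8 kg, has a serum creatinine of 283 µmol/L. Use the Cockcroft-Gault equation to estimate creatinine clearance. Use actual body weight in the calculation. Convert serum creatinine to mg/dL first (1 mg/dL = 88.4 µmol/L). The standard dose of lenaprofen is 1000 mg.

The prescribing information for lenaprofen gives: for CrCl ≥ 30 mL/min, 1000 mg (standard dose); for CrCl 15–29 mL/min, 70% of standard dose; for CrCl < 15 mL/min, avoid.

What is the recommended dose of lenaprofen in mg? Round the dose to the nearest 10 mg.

1000 mg

SCr = 283 / 88.4 = 3.201 mg/dL
CrCl = (140 − 50) × 88.8 / (72 × 3.201) = 7992.0 / 230.47 ≈ 34.7 mL/min
CrCl ≈ 35 mL/min → bracket ≥ 30 mL/min.
100% of 1000 mg = 1000 mg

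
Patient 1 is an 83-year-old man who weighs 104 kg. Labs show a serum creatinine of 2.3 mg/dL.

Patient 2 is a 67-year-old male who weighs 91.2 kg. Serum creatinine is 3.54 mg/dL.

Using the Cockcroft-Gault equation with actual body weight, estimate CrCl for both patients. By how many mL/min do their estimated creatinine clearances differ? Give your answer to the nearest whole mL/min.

10 mL/min

Patient 1: CrCl = (140 − 83) × 104 / (72 × 2.3) = 5928.0 / 165.60 ≈ 35.8 mL/min
Patient 2: CrCl = (140 − 67) × 91.2 / (72 × 3.54) = 6657.6 / 254.88 ≈ 26.1 mL/min
|35.8 − 26.1| = 9.7 mL/min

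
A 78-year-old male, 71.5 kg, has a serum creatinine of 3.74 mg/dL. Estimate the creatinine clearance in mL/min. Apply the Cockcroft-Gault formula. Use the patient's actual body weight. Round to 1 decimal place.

CrCl = (140 − 78) × 71.5 / (72 × 3.74) = 4433.0 / 269.28 ≈ 16.5 mL/min

16.5 mL/min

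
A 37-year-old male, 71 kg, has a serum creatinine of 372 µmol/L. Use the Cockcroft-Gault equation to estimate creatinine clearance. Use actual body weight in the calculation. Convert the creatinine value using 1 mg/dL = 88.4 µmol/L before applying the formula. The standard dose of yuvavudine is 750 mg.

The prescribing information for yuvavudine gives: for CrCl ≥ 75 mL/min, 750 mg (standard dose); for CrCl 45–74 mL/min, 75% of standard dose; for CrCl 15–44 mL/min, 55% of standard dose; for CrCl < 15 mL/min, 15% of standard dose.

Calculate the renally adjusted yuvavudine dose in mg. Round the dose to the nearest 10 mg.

SCr = 372 / 88.4 = 4.208 mg/dL
CrCl = (140 − 37) × 71 / (72 × 4.208) = 7313.0 / 302.98 ≈ 24.1 mL/min
CrCl ≈ 24 mL/min → bracket 15–44 mL/min.
55% of 750 mg = 412.5 mg → 410 mg

410 mg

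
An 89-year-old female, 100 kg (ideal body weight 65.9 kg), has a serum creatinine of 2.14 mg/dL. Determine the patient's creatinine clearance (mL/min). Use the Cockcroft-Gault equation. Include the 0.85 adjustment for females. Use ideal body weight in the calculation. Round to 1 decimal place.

18.5 mL/min

CrCl = (140 − 89) × 65.9 / (72 × 2.14) × 0.85 = 3360.9 / 154.08 × 0.85 ≈ 18.5 mL/min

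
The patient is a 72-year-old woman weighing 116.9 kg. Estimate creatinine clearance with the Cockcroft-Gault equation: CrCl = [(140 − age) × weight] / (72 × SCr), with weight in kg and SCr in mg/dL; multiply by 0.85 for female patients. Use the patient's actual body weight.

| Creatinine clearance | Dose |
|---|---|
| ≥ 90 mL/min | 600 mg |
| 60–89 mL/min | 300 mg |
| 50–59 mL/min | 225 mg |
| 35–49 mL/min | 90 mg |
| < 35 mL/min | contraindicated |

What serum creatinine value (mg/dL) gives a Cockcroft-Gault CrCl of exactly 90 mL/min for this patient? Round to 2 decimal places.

1.04 mg/dL

Standard dose requires CrCl ≥ 90 mL/min.
Set (140 − 72) × 116.9 × 0.85 / (72 × SCr) = 90
SCr = (140 − 72) × 116.9 × 0.85 / (72 × 90) = 1.043 mg/dL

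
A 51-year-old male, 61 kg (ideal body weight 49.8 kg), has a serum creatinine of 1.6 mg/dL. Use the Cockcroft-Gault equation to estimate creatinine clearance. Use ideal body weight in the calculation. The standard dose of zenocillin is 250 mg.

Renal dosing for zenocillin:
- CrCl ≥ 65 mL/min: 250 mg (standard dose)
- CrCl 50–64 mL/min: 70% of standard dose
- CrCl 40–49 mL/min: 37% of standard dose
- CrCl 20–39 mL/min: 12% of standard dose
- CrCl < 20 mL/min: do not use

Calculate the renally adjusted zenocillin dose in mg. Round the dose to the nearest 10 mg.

CrCl = (140 − 51) × 49.8 / (72 × 1.6) = 4432.2 / 115.20 ≈ 38.5 mL/min
CrCl ≈ 38 mL/min → bracket 20–39 mL/min.
12% of 250 mg = 30 mg

30 mg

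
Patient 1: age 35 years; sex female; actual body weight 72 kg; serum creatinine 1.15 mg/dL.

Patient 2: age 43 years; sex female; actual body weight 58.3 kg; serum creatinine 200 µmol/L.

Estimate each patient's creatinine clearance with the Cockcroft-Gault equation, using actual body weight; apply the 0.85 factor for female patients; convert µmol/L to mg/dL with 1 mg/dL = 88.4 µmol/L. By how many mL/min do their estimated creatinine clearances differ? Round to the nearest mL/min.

48 mL/min

Patient 1: CrCl = (140 − 35) × 72 / (72 × 1.15) × 0.85 = 7560.0 / 82.80 × 0.85 ≈ 77.6 mL/min
Patient 2: SCr = 200 / 88.4 = 2.262 mg/dL
Patient 2: CrCl = (140 − 43) × 58.3 / (72 × 2.262) × 0.85 = 5655.1 / 162.86 × 0.85 ≈ 29.5 mL/min
|77.6 − 29.5| = 48.1 mL/min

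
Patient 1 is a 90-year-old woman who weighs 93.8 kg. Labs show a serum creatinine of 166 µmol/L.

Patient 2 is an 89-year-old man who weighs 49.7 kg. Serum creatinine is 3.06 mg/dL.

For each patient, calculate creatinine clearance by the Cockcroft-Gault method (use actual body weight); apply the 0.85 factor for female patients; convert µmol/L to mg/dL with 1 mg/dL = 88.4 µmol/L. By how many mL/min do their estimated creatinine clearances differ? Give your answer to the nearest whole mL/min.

18 mL/min

Patient 1: SCr = 166 / 88.4 = 1.878 mg/dL
Patient 1: CrCl = (140 − 90) × 93.8 / (72 × 1.878) × 0.85 = 4690.0 / 135.22 × 0.85 ≈ 29.5 mL/min
Patient 2: CrCl = (140 − 89) × 49.7 / (72 × 3.06) = 2534.7 / 220.32 ≈ 11.5 mL/min
|29.5 − 11.5| = 18.0 mL/min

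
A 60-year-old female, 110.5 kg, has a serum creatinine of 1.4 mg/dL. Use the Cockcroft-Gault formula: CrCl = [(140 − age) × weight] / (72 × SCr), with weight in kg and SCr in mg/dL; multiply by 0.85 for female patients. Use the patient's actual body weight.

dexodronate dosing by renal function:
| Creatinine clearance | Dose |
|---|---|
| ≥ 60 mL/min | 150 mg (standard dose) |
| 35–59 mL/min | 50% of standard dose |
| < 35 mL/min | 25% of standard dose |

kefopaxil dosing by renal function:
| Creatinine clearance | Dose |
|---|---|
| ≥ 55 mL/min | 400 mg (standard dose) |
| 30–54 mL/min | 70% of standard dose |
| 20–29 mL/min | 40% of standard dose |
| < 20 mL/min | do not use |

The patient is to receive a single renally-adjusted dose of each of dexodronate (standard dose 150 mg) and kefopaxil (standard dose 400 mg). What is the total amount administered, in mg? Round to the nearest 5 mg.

550 mg

CrCl = (140 − 60) × 110.5 / (72 × 1.4) × 0.85 = 8840.0 / 100.80 × 0.85 ≈ 74.5 mL/min
CrCl ≈ 75 mL/min.
dexodronate: ≥ 60 mL/min → 100% of 150 mg = 150 mg.
kefopaxil: ≥ 55 mL/min → 100% of 400 mg = 400 mg.
Total = 150 + 400 = 550 mg.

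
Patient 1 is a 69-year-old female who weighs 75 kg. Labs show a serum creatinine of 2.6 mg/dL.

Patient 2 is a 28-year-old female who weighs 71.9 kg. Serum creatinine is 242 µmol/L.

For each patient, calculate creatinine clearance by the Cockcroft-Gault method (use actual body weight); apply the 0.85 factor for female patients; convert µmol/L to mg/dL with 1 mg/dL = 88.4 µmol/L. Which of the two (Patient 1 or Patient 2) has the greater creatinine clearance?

Patient 2

Patient 1: CrCl = (140 − 69) × 75 / (72 × 2.6) × 0.85 = 5325.0 / 187.20 × 0.85 ≈ 24.2 mL/min
Patient 2: SCr = 242 / 88.4 = 2.738 mg/dL
Patient 2: CrCl = (140 − 28) × 71.9 / (72 × 2.738) × 0.85 = 8052.8 / 197.14 × 0.85 ≈ 34.7 mL/min
24.2 vs 34.7 mL/min → Patient 2 is higher.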